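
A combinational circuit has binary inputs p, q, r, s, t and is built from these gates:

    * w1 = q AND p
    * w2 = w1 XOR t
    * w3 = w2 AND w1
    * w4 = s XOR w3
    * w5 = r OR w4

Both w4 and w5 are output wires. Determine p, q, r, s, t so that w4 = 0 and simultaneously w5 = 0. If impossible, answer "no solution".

p=0 q=1 r=0 s=0 t=1

Check with p=0 q=1 r=0 s=0 t=1:
w1 = q AND p = 1 AND 0 = 0
w2 = w1 XOR t = 0 XOR 1 = 1
w3 = w2 AND w1 = 1 AND 0 = 0
w4 = s XOR w3 = 0 XOR 0 = 0
w5 = r OR w4 = 0 OR 0 = 0
So w4 = 0 and w5 = 0.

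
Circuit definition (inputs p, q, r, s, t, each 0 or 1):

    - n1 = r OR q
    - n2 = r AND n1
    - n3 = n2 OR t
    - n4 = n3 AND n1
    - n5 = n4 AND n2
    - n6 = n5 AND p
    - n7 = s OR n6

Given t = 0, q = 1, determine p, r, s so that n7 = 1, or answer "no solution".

Check with t = 0, q = 1 and p=1, r=1, s=1:
n1 = r OR q = 1 OR 1 = 1
n2 = r AND n1 = 1 AND 1 = 1
n3 = n2 OR t = 1 OR 0 = 1
n4 = n3 AND n1 = 1 AND 1 = 1
n5 = n4 AND n2 = 1 AND 1 = 1
n6 = n5 AND p = 1 AND 1 = 1
n7 = s OR n6 = 1 OR 1 = 1
So n7 = 1.

p=1 r=1 s=1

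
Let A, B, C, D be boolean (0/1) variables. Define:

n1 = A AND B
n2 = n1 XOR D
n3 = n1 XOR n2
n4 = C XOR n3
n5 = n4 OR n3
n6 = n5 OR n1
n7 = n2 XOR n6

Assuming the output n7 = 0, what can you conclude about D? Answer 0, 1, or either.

either

Both values of D occur among assignments with n7 = 0:
  D=0: A=0, B=0, C=0, D=0
  D=1: A=0, B=0, C=0, D=1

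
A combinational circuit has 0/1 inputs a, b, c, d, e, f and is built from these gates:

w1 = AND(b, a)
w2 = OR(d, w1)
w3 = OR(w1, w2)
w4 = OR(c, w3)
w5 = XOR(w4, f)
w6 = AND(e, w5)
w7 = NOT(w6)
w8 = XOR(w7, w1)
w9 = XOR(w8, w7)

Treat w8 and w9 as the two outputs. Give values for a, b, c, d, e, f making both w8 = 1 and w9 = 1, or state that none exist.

Check with a=1, b=1, c=0, d=0, e=1, f=0:
w1 = AND(b, a) = AND(1, 1) = 1
w2 = OR(d, w1) = OR(0, 1) = 1
w3 = OR(w1, w2) = OR(1, 1) = 1
w4 = OR(c, w3) = OR(0, 1) = 1
w5 = XOR(w4, f) = XOR(1, 0) = 1
w6 = AND(e, w5) = AND(1, 1) = 1
w7 = NOT(w6) = NOT 1 = 0
w8 = XOR(w7, w1) = XOR(0, 1) = 1
w9 = XOR(w8, w7) = XOR(1, 0) = 1
So w8 = 1 and w9 = 1.

a=1, b=1, c=0, d=0, e=1, f=0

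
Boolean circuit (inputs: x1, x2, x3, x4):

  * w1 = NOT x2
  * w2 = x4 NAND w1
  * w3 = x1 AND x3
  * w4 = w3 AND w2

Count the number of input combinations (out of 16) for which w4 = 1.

w4 = w3 AND w2 must be 1, so both w3 = 1 and w2 = 1.
w3 = x1 AND x3 must be 1, so both x1 = 1 and x3 = 1.
w2 = x4 NAND w1 must be 1, so at least one of x4, w1 is 0.
Satisfying assignments:
  x1=1, x2=0, x3=1, x4=0
  x1=1, x2=1, x3=1, x4=0
  x1=1, x2=1, x3=1, x4=1

3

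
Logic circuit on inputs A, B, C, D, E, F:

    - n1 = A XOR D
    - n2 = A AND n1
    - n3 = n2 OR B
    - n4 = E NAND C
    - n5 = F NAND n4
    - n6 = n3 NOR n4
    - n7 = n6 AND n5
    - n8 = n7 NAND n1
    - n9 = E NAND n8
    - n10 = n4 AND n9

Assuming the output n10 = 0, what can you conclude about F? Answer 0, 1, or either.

either

Both values of F occur among assignments with n10 = 0:
  F=0: A=0, B=0, C=0, D=0, E=1, F=0
  F=1: A=0, B=0, C=0, D=0, E=1, F=1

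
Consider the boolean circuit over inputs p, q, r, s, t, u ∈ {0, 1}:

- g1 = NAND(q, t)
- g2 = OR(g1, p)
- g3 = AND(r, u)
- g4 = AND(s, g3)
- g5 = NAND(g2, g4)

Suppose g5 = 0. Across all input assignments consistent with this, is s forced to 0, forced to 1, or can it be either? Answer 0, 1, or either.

g5 = NAND(g2, g4) must be 0, so both g2 = 1 and g4 = 1.
Every assignment with g5 = 0 has s = 1; there are 7 such assignment(s).

1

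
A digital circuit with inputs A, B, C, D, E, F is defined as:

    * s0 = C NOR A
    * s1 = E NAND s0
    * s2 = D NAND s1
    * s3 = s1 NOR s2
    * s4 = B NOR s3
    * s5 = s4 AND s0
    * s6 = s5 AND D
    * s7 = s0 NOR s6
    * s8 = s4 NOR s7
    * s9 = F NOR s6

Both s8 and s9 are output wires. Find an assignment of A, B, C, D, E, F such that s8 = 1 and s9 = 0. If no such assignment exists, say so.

Check with A=0 B=1 C=0 D=1 E=1 F=1:
s0 = C NOR A = 0 NOR 0 = 1
s1 = E NAND s0 = 1 NAND 1 = 0
s2 = D NAND s1 = 1 NAND 0 = 1
s3 = s1 NOR s2 = 0 NOR 1 = 0
s4 = B NOR s3 = 1 NOR 0 = 0
s5 = s4 AND s0 = 0 AND 1 = 0
s6 = s5 AND D = 0 AND 1 = 0
s7 = s0 NOR s6 = 1 NOR 0 = 0
s8 = s4 NOR s7 = 0 NOR 0 = 1
s9 = F NOR s6 = 1 NOR 0 = 0
So s8 = 1 and s9 = 0.

A=0 B=1 C=0 D=1 E=1 F=1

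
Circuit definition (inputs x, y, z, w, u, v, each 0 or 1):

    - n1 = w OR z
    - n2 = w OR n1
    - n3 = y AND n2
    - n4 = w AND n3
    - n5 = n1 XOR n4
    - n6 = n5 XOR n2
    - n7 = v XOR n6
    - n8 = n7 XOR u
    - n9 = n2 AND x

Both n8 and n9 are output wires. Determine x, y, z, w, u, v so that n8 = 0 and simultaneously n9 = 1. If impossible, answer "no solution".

Check with x=1, y=1, z=1, w=1, u=0, v=1:
n1 = w OR z = 1 OR 1 = 1
n2 = w OR n1 = 1 OR 1 = 1
n3 = y AND n2 = 1 AND 1 = 1
n4 = w AND n3 = 1 AND 1 = 1
n5 = n1 XOR n4 = 1 XOR 1 = 0
n6 = n5 XOR n2 = 0 XOR 1 = 1
n7 = v XOR n6 = 1 XOR 1 = 0
n8 = n7 XOR u = 0 XOR 0 = 0
n9 = n2 AND x = 1 AND 1 = 1
So n8 = 0 and n9 = 1.

x=1, y=1, z=1, w=1, u=0, v=1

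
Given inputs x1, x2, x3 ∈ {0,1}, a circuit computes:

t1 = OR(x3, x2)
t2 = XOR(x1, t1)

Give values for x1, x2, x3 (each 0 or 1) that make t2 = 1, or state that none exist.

x1=0, x2=1, x3=0

Check with x1=0, x2=1, x3=0:
t1 = OR(x3, x2) = OR(0, 1) = 1
t2 = XOR(x1, t1) = XOR(0, 1) = 1
So t2 = 1 as required.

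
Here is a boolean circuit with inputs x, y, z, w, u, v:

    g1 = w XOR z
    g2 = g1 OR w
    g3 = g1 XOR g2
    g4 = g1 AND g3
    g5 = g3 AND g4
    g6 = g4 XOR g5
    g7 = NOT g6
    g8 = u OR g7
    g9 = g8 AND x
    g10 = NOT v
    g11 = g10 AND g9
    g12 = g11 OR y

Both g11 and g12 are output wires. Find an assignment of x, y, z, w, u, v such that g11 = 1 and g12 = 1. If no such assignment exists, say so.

x=1, y=1, z=0, w=1, u=1, v=0

Check with x=1, y=1, z=0, w=1, u=1, v=0:
g1 = w XOR z = 1 XOR 0 = 1
g2 = g1 OR w = 1 OR 1 = 1
g3 = g1 XOR g2 = 1 XOR 1 = 0
g4 = g1 AND g3 = 1 AND 0 = 0
g5 = g3 AND g4 = 0 AND 0 = 0
g6 = g4 XOR g5 = 0 XOR 0 = 0
g7 = NOT g6 = NOT 0 = 1
g8 = u OR g7 = 1 OR 1 = 1
g9 = g8 AND x = 1 AND 1 = 1
g10 = NOT v = NOT 0 = 1
g11 = g10 AND g9 = 1 AND 1 = 1
g12 = g11 OR y = 1 OR 1 = 1
So g11 = 1 and g12 = 1.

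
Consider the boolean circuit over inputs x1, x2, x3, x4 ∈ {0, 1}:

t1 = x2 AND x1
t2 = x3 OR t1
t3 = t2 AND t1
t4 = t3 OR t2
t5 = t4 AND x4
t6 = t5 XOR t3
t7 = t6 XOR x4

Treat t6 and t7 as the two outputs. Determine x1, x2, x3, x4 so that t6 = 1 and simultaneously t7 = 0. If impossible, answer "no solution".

x1=0, x2=0, x3=1, x4=1

Check with x1=0, x2=0, x3=1, x4=1:
t1 = x2 AND x1 = 0 AND 0 = 0
t2 = x3 OR t1 = 1 OR 0 = 1
t3 = t2 AND t1 = 1 AND 0 = 0
t4 = t3 OR t2 = 0 OR 1 = 1
t5 = t4 AND x4 = 1 AND 1 = 1
t6 = t5 XOR t3 = 1 XOR 0 = 1
t7 = t6 XOR x4 = 1 XOR 1 = 0
So t6 = 1 and t7 = 0.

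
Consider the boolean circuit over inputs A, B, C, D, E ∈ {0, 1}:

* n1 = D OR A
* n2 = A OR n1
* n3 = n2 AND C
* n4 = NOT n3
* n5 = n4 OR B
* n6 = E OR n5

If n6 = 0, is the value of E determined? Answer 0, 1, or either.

n6 = E OR n5 must be 0, so both E = 0 and n5 = 0.
n5 = n4 OR B must be 0, so both n4 = 0 and B = 0.
n4 = NOT n3 must be 0, so n3 = 1.
Every assignment with n6 = 0 has E = 0; there are 3 such assignment(s).
  A=0, B=0, C=1, D=1, E=0
  A=1, B=0, C=1, D=0, E=0
  A=1, B=0, C=1, D=1, E=0

0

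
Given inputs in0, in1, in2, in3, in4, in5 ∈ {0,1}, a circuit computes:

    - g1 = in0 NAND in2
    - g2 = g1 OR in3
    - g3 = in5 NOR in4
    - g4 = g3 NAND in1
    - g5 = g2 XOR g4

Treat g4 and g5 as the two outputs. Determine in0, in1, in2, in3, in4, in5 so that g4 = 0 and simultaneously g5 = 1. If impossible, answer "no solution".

in0=0 in1=1 in2=1 in3=0 in4=0 in5=0

Check with in0=0 in1=1 in2=1 in3=0 in4=0 in5=0:
g1 = in0 NAND in2 = 0 NAND 1 = 1
g2 = g1 OR in3 = 1 OR 0 = 1
g3 = in5 NOR in4 = 0 NOR 0 = 1
g4 = g3 NAND in1 = 1 NAND 1 = 0
g5 = g2 XOR g4 = 1 XOR 0 = 1
So g4 = 0 and g5 = 1.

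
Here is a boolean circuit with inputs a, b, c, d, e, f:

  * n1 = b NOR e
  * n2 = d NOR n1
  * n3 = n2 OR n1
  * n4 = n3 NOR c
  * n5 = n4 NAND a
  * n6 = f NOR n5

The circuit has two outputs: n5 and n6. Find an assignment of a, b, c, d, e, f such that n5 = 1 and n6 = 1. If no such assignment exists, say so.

Across all 64 input combinations, none give both n5 = 1 and n6 = 1.

no solution exists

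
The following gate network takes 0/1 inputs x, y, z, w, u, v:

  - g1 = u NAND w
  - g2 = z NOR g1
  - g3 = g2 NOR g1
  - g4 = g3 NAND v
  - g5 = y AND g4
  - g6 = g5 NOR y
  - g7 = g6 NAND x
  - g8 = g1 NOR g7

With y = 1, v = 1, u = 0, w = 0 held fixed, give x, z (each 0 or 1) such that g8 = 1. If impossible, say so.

no solution exists

With y = 1, v = 1, u = 0, w = 0 fixed, none of the 4 settings of x, z give g8 = 1.
For example, with x=1, z=0:
g1 = u NAND w = 0 NAND 0 = 1
g2 = z NOR g1 = 0 NOR 1 = 0
g3 = g2 NOR g1 = 0 NOR 1 = 0
g4 = g3 NAND v = 0 NAND 1 = 1
g5 = y AND g4 = 1 AND 1 = 1
g6 = g5 NOR y = 1 NOR 1 = 0
g7 = g6 NAND x = 0 NAND 1 = 1
g8 = g1 NOR g7 = 1 NOR 1 = 0
giving g8 = 0 ≠ 1.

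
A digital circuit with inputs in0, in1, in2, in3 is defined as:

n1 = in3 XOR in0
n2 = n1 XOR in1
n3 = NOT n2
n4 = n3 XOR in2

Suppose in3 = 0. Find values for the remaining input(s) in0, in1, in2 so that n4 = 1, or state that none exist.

in0=0, in1=0, in2=0

Check with in3 = 0 and in0=0, in1=0, in2=0:
n1 = in3 XOR in0 = 0 XOR 0 = 0
n2 = n1 XOR in1 = 0 XOR 0 = 0
n3 = NOT n2 = NOT 0 = 1
n4 = n3 XOR in2 = 1 XOR 0 = 1
So n4 = 1.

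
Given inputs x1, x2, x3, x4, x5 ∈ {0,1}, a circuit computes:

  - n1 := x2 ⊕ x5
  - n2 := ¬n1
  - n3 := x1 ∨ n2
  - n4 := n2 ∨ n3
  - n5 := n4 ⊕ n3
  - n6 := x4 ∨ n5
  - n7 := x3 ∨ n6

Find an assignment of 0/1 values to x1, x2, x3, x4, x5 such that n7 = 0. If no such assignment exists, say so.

x1=0, x2=0, x3=0, x4=0, x5=0

n7 = x3 ∨ n6 must be 0, so both x3 = 0 and n6 = 0.
Check with x1=0, x2=0, x3=0, x4=0, x5=0:
n1 = x2 ⊕ x5 = 0 ⊕ 0 = 0
n2 = ¬n1 = ¬0 = 1
n3 = x1 ∨ n2 = 0 ∨ 1 = 1
n4 = n2 ∨ n3 = 1 ∨ 1 = 1
n5 = n4 ⊕ n3 = 1 ⊕ 1 = 0
n6 = x4 ∨ n5 = 0 ∨ 0 = 0
n7 = x3 ∨ n6 = 0 ∨ 0 = 0
So n7 = 0 as required.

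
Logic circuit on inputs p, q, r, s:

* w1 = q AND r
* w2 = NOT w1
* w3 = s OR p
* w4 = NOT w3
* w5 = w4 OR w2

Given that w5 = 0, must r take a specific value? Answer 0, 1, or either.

1

w5 = w4 OR w2 must be 0, so both w4 = 0 and w2 = 0.
w4 = NOT w3 must be 0, so w3 = 1.
Every assignment with w5 = 0 has r = 1; there are 3 such assignment(s).
  p=0, q=1, r=1, s=1
  p=1, q=1, r=1, s=0
  p=1, q=1, r=1, s=1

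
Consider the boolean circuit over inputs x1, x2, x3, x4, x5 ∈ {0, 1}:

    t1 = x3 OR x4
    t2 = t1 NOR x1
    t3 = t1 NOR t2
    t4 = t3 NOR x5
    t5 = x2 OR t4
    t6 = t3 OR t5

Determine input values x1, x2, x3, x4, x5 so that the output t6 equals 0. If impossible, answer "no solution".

Check with x1=0 x2=0 x3=0 x4=1 x5=1:
t1 = x3 OR x4 = 0 OR 1 = 1
t2 = t1 NOR x1 = 1 NOR 0 = 0
t3 = t1 NOR t2 = 1 NOR 0 = 0
t4 = t3 NOR x5 = 0 NOR 1 = 0
t5 = x2 OR t4 = 0 OR 0 = 0
t6 = t3 OR t5 = 0 OR 0 = 0
So t6 = 0 as required.

x1=0 x2=0 x3=0 x4=1 x5=1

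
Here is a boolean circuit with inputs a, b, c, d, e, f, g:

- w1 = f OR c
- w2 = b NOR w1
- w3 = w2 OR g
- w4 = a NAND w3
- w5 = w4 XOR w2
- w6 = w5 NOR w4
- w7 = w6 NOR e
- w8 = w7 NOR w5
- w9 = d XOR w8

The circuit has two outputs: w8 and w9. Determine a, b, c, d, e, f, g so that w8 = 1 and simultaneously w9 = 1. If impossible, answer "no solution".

a=1, b=0, c=0, d=0, e=1, f=1, g=1

Check with a=1, b=0, c=0, d=0, e=1, f=1, g=1:
w1 = f OR c = 1 OR 0 = 1
w2 = b NOR w1 = 0 NOR 1 = 0
w3 = w2 OR g = 0 OR 1 = 1
w4 = a NAND w3 = 1 NAND 1 = 0
w5 = w4 XOR w2 = 0 XOR 0 = 0
w6 = w5 NOR w4 = 0 NOR 0 = 1
w7 = w6 NOR e = 1 NOR 1 = 0
w8 = w7 NOR w5 = 0 NOR 0 = 1
w9 = d XOR w8 = 0 XOR 1 = 1
So w8 = 1 and w9 = 1.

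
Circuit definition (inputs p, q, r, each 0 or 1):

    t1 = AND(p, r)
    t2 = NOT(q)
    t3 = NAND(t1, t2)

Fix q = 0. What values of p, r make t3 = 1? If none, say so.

p=1, r=0

Check with q = 0 and p=1, r=0:
t1 = AND(p, r) = AND(1, 0) = 0
t2 = NOT(q) = NOT 0 = 1
t3 = NAND(t1, t2) = NAND(0, 1) = 1
So t3 = 1.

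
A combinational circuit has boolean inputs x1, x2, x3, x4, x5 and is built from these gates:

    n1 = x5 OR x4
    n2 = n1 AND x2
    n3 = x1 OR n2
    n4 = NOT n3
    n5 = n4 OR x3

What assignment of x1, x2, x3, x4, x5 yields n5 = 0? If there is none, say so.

n5 = n4 OR x3 must be 0, so both n4 = 0 and x3 = 0.
Check with x1=0, x2=1, x3=0, x4=1, x5=1:
n1 = x5 OR x4 = 1 OR 1 = 1
n2 = n1 AND x2 = 1 AND 1 = 1
n3 = x1 OR n2 = 0 OR 1 = 1
n4 = NOT n3 = NOT 1 = 0
n5 = n4 OR x3 = 0 OR 0 = 0
So n5 = 0 as required.

x1=0, x2=1, x3=0, x4=1, x5=1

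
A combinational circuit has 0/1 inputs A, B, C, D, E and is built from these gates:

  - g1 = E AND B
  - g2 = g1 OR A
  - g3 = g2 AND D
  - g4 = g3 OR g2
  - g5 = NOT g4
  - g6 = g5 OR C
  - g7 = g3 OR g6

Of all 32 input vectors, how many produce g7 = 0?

5

g7 = g3 OR g6 must be 0, so both g3 = 0 and g6 = 0.
g3 = g2 AND D must be 0, so at least one of g2, D is 0.
g6 = g5 OR C must be 0, so both g5 = 0 and C = 0.
Satisfying assignments:
  A=0, B=1, C=0, D=0, E=1
  A=1, B=0, C=0, D=0, E=0
  A=1, B=0, C=0, D=0, E=1
  A=1, B=1, C=0, D=0, E=0
  A=1, B=1, C=0, D=0, E=1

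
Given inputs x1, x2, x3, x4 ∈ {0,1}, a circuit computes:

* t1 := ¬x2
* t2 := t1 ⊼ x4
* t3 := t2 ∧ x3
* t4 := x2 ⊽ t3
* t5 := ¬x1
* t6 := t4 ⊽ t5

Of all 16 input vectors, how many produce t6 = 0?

t6 = t4 ⊽ t5 must be 0, so at least one of t4, t5 is 1.
Enumerating the 16 input combinations, 11 give t6 = 0 and 5 give t6 = 1.

11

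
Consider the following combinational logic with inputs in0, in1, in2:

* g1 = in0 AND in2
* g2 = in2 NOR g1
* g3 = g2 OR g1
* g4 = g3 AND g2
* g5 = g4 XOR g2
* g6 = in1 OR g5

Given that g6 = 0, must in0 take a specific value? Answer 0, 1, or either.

Both values of in0 occur among assignments with g6 = 0:
  in0=0: in0=0, in1=0, in2=0
  in0=1: in0=1, in1=0, in2=0

either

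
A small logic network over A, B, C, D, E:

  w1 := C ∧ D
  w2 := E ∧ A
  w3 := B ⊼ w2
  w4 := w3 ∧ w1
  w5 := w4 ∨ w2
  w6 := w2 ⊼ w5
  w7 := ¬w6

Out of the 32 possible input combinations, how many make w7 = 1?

w7 = ¬w6 must be 1, so w6 = 0.
w6 = w2 ⊼ w5 must be 0, so both w2 = 1 and w5 = 1.
Enumerating the 32 input combinations, 8 give w7 = 1 and 24 give w7 = 0.

8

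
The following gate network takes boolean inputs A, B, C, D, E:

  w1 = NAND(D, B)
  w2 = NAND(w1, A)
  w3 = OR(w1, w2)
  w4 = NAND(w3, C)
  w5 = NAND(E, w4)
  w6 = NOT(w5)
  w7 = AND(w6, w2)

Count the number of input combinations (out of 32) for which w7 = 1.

w7 = AND(w6, w2) must be 1, so both w6 = 1 and w2 = 1.
Enumerating the 32 input combinations, 5 give w7 = 1 and 27 give w7 = 0.

5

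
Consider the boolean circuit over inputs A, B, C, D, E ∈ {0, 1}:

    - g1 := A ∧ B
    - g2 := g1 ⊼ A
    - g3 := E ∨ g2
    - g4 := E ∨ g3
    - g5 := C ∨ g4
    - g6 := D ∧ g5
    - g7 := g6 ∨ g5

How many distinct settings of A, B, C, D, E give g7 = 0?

2

g7 = g6 ∨ g5 must be 0, so both g6 = 0 and g5 = 0.
Satisfying assignments:
  A=1, B=1, C=0, D=0, E=0
  A=1, B=1, C=0, D=1, E=0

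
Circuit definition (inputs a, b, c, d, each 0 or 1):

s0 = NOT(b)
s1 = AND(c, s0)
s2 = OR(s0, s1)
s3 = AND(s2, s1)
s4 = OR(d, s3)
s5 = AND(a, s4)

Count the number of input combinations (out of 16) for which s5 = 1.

s5 = AND(a, s4) must be 1, so both a = 1 and s4 = 1.
s4 = OR(d, s3) must be 1, so at least one of d, s3 is 1.
Satisfying assignments:
  a=1, b=0, c=0, d=1
  a=1, b=0, c=1, d=0
  a=1, b=0, c=1, d=1
  a=1, b=1, c=0, d=1
  a=1, b=1, c=1, d=1

5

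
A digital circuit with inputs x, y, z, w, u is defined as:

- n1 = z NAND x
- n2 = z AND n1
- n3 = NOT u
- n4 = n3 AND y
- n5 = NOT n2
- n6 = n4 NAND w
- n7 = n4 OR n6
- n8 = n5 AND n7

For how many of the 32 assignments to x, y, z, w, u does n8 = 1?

n8 = n5 AND n7 must be 1, so both n5 = 1 and n7 = 1.
n5 = NOT n2 must be 1, so n2 = 0.
Enumerating the 32 input combinations, 24 give n8 = 1 and 8 give n8 = 0.

24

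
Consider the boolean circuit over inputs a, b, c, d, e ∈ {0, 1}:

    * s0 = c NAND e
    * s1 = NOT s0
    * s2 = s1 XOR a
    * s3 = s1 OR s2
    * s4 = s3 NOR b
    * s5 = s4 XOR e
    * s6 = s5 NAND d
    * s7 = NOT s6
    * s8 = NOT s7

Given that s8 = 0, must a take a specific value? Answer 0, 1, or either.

Both values of a occur among assignments with s8 = 0:
  a=0: a=0, b=0, c=0, d=1, e=0
  a=1: a=1, b=0, c=0, d=1, e=1

either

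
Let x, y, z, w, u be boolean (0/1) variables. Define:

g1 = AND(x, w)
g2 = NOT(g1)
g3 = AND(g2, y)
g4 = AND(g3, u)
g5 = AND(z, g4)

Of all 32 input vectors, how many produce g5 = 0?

g5 = AND(z, g4) must be 0, so at least one of z, g4 is 0.
Enumerating the 32 input combinations, 29 give g5 = 0 and 3 give g5 = 1.

29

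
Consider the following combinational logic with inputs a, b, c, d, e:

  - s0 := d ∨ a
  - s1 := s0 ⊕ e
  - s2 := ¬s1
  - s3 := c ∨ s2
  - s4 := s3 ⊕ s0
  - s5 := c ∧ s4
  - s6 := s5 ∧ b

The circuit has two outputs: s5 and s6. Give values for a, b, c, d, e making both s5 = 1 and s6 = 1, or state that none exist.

Check with a=0 b=1 c=1 d=0 e=0:
s0 = d ∨ a = 0 ∨ 0 = 0
s1 = s0 ⊕ e = 0 ⊕ 0 = 0
s2 = ¬s1 = ¬0 = 1
s3 = c ∨ s2 = 1 ∨ 1 = 1
s4 = s3 ⊕ s0 = 1 ⊕ 0 = 1
s5 = c ∧ s4 = 1 ∧ 1 = 1
s6 = s5 ∧ b = 1 ∧ 1 = 1
So s5 = 1 and s6 = 1.

a=0 b=1 c=1 d=0 e=0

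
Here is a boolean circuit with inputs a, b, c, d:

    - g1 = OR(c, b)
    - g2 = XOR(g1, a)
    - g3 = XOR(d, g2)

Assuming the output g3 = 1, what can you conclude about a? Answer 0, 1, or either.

either

Both values of a occur among assignments with g3 = 1:
  a=0: a=0, b=0, c=0, d=1
  a=1: a=1, b=0, c=0, d=0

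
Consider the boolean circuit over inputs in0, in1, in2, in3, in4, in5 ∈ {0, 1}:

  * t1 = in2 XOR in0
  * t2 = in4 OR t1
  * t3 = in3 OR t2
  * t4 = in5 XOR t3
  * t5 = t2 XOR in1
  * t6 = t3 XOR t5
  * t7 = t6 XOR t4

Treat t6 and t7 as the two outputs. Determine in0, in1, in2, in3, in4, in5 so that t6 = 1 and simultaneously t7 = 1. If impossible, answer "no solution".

in0=0 in1=1 in2=1 in3=1 in4=0 in5=1

Check with in0=0 in1=1 in2=1 in3=1 in4=0 in5=1:
t1 = in2 XOR in0 = 1 XOR 0 = 1
t2 = in4 OR t1 = 0 OR 1 = 1
t3 = in3 OR t2 = 1 OR 1 = 1
t4 = in5 XOR t3 = 1 XOR 1 = 0
t5 = t2 XOR in1 = 1 XOR 1 = 0
t6 = t3 XOR t5 = 1 XOR 0 = 1
t7 = t6 XOR t4 = 1 XOR 0 = 1
So t6 = 1 and t7 = 1.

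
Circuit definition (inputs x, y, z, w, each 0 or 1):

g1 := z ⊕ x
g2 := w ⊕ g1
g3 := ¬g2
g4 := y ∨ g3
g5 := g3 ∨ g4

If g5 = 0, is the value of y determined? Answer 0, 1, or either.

0

g5 = g3 ∨ g4 must be 0, so both g3 = 0 and g4 = 0.
g3 = ¬g2 must be 0, so g2 = 1.
Every assignment with g5 = 0 has y = 0; there are 4 such assignment(s).
  x=0, y=0, z=0, w=1
  x=0, y=0, z=1, w=0
  x=1, y=0, z=0, w=0
  x=1, y=0, z=1, w=1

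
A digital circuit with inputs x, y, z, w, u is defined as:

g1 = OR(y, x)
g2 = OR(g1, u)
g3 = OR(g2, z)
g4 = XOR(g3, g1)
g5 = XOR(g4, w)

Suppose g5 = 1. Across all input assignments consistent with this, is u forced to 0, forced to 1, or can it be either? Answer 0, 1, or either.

Both values of u occur among assignments with g5 = 1:
  u=0: x=0, y=0, z=0, w=1, u=0
  u=1: x=0, y=0, z=0, w=0, u=1

either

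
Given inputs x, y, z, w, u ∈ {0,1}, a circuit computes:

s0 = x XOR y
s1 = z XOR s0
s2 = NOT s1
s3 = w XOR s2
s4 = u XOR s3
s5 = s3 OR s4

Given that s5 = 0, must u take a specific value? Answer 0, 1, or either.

s5 = s3 OR s4 must be 0, so both s3 = 0 and s4 = 0.
s3 = w XOR s2 must be 0, so w and s2 are equal.
s4 = u XOR s3 must be 0, so u and s3 are equal.
Every assignment with s5 = 0 has u = 0; there are 8 such assignment(s).

0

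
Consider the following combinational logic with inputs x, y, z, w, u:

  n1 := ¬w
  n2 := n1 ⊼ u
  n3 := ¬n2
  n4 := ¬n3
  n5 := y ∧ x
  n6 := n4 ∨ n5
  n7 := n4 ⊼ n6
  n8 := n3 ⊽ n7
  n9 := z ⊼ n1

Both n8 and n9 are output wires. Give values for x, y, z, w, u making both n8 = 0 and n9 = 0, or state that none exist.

Check with x=0 y=1 z=1 w=0 u=1:
n1 = ¬w = ¬0 = 1
n2 = n1 ⊼ u = 1 ⊼ 1 = 0
n3 = ¬n2 = ¬0 = 1
n4 = ¬n3 = ¬1 = 0
n5 = y ∧ x = 1 ∧ 0 = 0
n6 = n4 ∨ n5 = 0 ∨ 0 = 0
n7 = n4 ⊼ n6 = 0 ⊼ 0 = 1
n8 = n3 ⊽ n7 = 1 ⊽ 1 = 0
n9 = z ⊼ n1 = 1 ⊼ 1 = 0
So n8 = 0 and n9 = 0.

x=0 y=1 z=1 w=0 u=1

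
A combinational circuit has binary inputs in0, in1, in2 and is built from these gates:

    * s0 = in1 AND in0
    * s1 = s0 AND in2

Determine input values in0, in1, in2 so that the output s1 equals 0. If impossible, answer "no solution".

in0=1, in1=1, in2=0

s1 = s0 AND in2 must be 0, so at least one of s0, in2 is 0.
Check with in0=1, in1=1, in2=0:
s0 = in1 AND in0 = 1 AND 1 = 1
s1 = s0 AND in2 = 1 AND 0 = 0
So s1 = 0 as required.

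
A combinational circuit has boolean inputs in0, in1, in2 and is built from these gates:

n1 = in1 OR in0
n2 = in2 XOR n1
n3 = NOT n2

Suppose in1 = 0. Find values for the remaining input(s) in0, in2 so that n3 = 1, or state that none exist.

n3 = NOT n2 must be 1, so n2 = 0.
Check with in1 = 0 and in0=0, in2=0:
n1 = in1 OR in0 = 0 OR 0 = 0
n2 = in2 XOR n1 = 0 XOR 0 = 0
n3 = NOT n2 = NOT 0 = 1
So n3 = 1.

in0=0, in2=0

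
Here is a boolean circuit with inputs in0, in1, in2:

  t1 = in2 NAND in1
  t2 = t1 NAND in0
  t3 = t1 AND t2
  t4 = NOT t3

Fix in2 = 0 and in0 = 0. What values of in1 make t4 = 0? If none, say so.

in1=0

t4 = NOT t3 must be 0, so t3 = 1.
t3 = t1 AND t2 must be 1, so both t1 = 1 and t2 = 1.
Check with in2 = 0 and in0 = 0 and in1=0:
t1 = in2 NAND in1 = 0 NAND 0 = 1
t2 = t1 NAND in0 = 1 NAND 0 = 1
t3 = t1 AND t2 = 1 AND 1 = 1
t4 = NOT t3 = NOT 1 = 0
So t4 = 0.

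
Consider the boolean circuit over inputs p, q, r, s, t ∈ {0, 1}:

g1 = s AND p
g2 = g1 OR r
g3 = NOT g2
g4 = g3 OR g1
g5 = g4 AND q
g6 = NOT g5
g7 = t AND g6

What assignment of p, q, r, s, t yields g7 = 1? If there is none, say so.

g7 = t AND g6 must be 1, so both t = 1 and g6 = 1.
Check with p=1, q=1, r=1, s=0, t=1:
g1 = s AND p = 0 AND 1 = 0
g2 = g1 OR r = 0 OR 1 = 1
g3 = NOT g2 = NOT 1 = 0
g4 = g3 OR g1 = 0 OR 0 = 0
g5 = g4 AND q = 0 AND 1 = 0
g6 = NOT g5 = NOT 0 = 1
g7 = t AND g6 = 1 AND 1 = 1
So g7 = 1 as required.

p=1, q=1, r=1, s=0, t=1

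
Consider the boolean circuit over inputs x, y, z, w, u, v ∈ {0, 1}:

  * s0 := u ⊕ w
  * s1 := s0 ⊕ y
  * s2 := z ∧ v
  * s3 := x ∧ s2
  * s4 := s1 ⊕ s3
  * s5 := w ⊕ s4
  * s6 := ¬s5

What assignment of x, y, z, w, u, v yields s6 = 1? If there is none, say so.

s6 = ¬s5 must be 1, so s5 = 0.
s5 = w ⊕ s4 must be 0, so w and s4 are equal.
Check with x=1 y=1 z=1 w=0 u=0 v=1:
s0 = u ⊕ w = 0 ⊕ 0 = 0
s1 = s0 ⊕ y = 0 ⊕ 1 = 1
s2 = z ∧ v = 1 ∧ 1 = 1
s3 = x ∧ s2 = 1 ∧ 1 = 1
s4 = s1 ⊕ s3 = 1 ⊕ 1 = 0
s5 = w ⊕ s4 = 0 ⊕ 0 = 0
s6 = ¬s5 = ¬0 = 1
So s6 = 1 as required.

x=1 y=1 z=1 w=0 u=0 v=1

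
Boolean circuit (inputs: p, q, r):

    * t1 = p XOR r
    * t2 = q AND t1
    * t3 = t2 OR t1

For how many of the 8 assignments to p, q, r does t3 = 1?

4

t3 = t2 OR t1 must be 1, so at least one of t2, t1 is 1.
Satisfying assignments:
  p=0, q=0, r=1
  p=0, q=1, r=1
  p=1, q=0, r=0
  p=1, q=1, r=0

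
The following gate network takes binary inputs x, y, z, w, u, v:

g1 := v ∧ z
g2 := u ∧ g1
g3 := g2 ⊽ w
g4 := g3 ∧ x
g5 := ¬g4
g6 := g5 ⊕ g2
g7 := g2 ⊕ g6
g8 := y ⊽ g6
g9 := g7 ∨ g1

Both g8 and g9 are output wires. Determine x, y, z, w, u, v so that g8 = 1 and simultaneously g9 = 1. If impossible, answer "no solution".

Check with x=1, y=0, z=1, w=0, u=0, v=1:
g1 = v ∧ z = 1 ∧ 1 = 1
g2 = u ∧ g1 = 0 ∧ 1 = 0
g3 = g2 ⊽ w = 0 ⊽ 0 = 1
g4 = g3 ∧ x = 1 ∧ 1 = 1
g5 = ¬g4 = ¬1 = 0
g6 = g5 ⊕ g2 = 0 ⊕ 0 = 0
g7 = g2 ⊕ g6 = 0 ⊕ 0 = 0
g8 = y ⊽ g6 = 0 ⊽ 0 = 1
g9 = g7 ∨ g1 = 0 ∨ 1 = 1
So g8 = 1 and g9 = 1.

x=1, y=0, z=1, w=0, u=0, v=1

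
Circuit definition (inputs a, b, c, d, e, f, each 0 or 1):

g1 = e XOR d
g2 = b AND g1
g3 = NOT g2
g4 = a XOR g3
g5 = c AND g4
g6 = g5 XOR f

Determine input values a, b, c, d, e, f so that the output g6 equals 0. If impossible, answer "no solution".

g6 = g5 XOR f must be 0, so g5 and f are equal.
Check with a=1, b=1, c=1, d=1, e=0, f=1:
g1 = e XOR d = 0 XOR 1 = 1
g2 = b AND g1 = 1 AND 1 = 1
g3 = NOT g2 = NOT 1 = 0
g4 = a XOR g3 = 1 XOR 0 = 1
g5 = c AND g4 = 1 AND 1 = 1
g6 = g5 XOR f = 1 XOR 1 = 0
So g6 = 0 as required.

a=1, b=1, c=1, d=1, e=0, f=1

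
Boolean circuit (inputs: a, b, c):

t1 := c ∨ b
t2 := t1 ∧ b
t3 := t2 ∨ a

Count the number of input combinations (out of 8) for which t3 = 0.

2

t3 = t2 ∨ a must be 0, so both t2 = 0 and a = 0.
Satisfying assignments:
  a=0, b=0, c=0
  a=0, b=0, c=1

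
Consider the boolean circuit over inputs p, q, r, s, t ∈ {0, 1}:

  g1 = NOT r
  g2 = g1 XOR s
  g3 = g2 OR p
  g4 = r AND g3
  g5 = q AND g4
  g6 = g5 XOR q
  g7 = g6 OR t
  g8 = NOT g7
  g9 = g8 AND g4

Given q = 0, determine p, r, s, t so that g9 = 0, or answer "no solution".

g9 = g8 AND g4 must be 0, so at least one of g8, g4 is 0.
Check with q = 0 and p=0, r=1, s=0, t=0:
g1 = NOT r = NOT 1 = 0
g2 = g1 XOR s = 0 XOR 0 = 0
g3 = g2 OR p = 0 OR 0 = 0
g4 = r AND g3 = 1 AND 0 = 0
g5 = q AND g4 = 0 AND 0 = 0
g6 = g5 XOR q = 0 XOR 0 = 0
g7 = g6 OR t = 0 OR 0 = 0
g8 = NOT g7 = NOT 0 = 1
g9 = g8 AND g4 = 1 AND 0 = 0
So g9 = 0.

p=0, r=1, s=0, t=0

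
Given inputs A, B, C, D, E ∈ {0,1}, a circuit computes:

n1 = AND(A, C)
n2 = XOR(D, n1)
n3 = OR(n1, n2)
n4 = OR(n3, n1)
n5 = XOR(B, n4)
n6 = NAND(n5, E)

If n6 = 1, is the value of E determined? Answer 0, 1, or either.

either

Both values of E occur among assignments with n6 = 1:
  E=0: A=0, B=0, C=0, D=0, E=0
  E=1: A=0, B=0, C=0, D=0, E=1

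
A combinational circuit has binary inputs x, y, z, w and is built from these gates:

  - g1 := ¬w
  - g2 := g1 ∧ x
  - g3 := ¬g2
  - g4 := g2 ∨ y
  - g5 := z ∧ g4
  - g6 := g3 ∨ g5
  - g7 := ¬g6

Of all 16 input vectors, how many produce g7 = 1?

2

g7 = ¬g6 must be 1, so g6 = 0.
g6 = g3 ∨ g5 must be 0, so both g3 = 0 and g5 = 0.
g3 = ¬g2 must be 0, so g2 = 1.
Satisfying assignments:
  x=1, y=0, z=0, w=0
  x=1, y=1, z=0, w=0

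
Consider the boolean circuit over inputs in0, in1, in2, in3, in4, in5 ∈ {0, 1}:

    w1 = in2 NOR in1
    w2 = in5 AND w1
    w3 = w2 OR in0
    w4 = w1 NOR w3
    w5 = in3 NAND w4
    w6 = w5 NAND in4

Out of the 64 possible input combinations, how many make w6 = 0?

26

w6 = w5 NAND in4 must be 0, so both w5 = 1 and in4 = 1.
w5 = in3 NAND w4 must be 1, so at least one of in3, w4 is 0.
Enumerating the 64 input combinations, 26 give w6 = 0 and 38 give w6 = 1.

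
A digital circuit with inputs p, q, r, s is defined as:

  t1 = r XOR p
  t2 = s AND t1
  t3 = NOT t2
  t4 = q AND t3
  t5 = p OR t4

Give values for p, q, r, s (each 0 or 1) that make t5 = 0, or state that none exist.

t5 = p OR t4 must be 0, so both p = 0 and t4 = 0.
t4 = q AND t3 must be 0, so at least one of q, t3 is 0.
Check with p=0, q=1, r=1, s=1:
t1 = r XOR p = 1 XOR 0 = 1
t2 = s AND t1 = 1 AND 1 = 1
t3 = NOT t2 = NOT 1 = 0
t4 = q AND t3 = 1 AND 0 = 0
t5 = p OR t4 = 0 OR 0 = 0
So t5 = 0 as required.

p=0, q=1, r=1, s=1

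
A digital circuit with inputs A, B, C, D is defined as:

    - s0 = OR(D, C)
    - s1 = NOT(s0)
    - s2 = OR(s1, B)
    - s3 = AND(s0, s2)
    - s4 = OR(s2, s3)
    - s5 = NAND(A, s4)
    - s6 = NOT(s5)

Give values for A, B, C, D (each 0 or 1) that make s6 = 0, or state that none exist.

s6 = NOT(s5) must be 0, so s5 = 1.
s5 = NAND(A, s4) must be 1, so at least one of A, s4 is 0.
Check with A=0 B=0 C=1 D=0:
s0 = OR(D, C) = OR(0, 1) = 1
s1 = NOT(s0) = NOT 1 = 0
s2 = OR(s1, B) = OR(0, 0) = 0
s3 = AND(s0, s2) = AND(1, 0) = 0
s4 = OR(s2, s3) = OR(0, 0) = 0
s5 = NAND(A, s4) = NAND(0, 0) = 1
s6 = NOT(s5) = NOT 1 = 0
So s6 = 0 as required.

A=0 B=0 C=1 D=0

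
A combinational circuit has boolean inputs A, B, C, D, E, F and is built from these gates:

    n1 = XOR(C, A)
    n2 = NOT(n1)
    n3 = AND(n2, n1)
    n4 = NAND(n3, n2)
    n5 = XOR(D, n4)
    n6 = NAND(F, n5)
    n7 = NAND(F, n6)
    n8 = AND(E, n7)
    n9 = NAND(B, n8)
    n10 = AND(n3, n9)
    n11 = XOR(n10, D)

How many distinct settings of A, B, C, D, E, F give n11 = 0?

n11 = XOR(n10, D) must be 0, so n10 and D are equal.
Enumerating the 64 input combinations, 32 give n11 = 0 and 32 give n11 = 1.

32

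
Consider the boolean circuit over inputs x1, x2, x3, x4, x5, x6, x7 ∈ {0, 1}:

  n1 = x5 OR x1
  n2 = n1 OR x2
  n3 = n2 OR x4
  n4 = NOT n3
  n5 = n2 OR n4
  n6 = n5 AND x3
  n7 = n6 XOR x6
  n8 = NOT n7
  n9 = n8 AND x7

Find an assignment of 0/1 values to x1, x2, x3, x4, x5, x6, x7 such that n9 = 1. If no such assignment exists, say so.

n9 = n8 AND x7 must be 1, so both n8 = 1 and x7 = 1.
Check with x1=0 x2=1 x3=1 x4=0 x5=0 x6=1 x7=1:
n1 = x5 OR x1 = 0 OR 0 = 0
n2 = n1 OR x2 = 0 OR 1 = 1
n3 = n2 OR x4 = 1 OR 0 = 1
n4 = NOT n3 = NOT 1 = 0
n5 = n2 OR n4 = 1 OR 0 = 1
n6 = n5 AND x3 = 1 AND 1 = 1
n7 = n6 XOR x6 = 1 XOR 1 = 0
n8 = NOT n7 = NOT 0 = 1
n9 = n8 AND x7 = 1 AND 1 = 1
So n9 = 1 as required.

x1=0 x2=1 x3=1 x4=0 x5=0 x6=1 x7=1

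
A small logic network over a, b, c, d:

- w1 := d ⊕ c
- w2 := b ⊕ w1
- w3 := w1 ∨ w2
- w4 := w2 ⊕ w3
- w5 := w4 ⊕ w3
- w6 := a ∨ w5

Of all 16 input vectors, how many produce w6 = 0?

4

w6 = a ∨ w5 must be 0, so both a = 0 and w5 = 0.
Satisfying assignments:
  a=0, b=0, c=0, d=0
  a=0, b=0, c=1, d=1
  a=0, b=1, c=0, d=1
  a=0, b=1, c=1, d=0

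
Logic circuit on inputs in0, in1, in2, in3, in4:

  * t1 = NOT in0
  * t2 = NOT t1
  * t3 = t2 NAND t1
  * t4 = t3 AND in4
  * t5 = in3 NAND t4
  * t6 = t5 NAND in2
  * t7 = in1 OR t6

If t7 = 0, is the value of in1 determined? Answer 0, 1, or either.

t7 = in1 OR t6 must be 0, so both in1 = 0 and t6 = 0.
Every assignment with t7 = 0 has in1 = 0; there are 6 such assignment(s).

0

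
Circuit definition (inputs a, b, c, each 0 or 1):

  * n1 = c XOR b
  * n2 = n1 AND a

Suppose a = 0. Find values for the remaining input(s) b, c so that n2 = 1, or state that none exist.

no solution exists

With a = 0 fixed, none of the 4 settings of b, c give n2 = 1.
For example, with b=1, c=1:
n1 = c XOR b = 1 XOR 1 = 0
n2 = n1 AND a = 0 AND 0 = 0
giving n2 = 0 ≠ 1.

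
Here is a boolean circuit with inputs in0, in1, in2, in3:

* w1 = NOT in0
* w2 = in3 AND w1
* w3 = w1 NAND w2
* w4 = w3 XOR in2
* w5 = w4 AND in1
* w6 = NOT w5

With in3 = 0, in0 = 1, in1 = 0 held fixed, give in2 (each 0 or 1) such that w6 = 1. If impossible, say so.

in2=0

Check with in3 = 0, in0 = 1, in1 = 0 and in2=0:
w1 = NOT in0 = NOT 1 = 0
w2 = in3 AND w1 = 0 AND 0 = 0
w3 = w1 NAND w2 = 0 NAND 0 = 1
w4 = w3 XOR in2 = 1 XOR 0 = 1
w5 = w4 AND in1 = 1 AND 0 = 0
w6 = NOT w5 = NOT 0 = 1
So w6 = 1.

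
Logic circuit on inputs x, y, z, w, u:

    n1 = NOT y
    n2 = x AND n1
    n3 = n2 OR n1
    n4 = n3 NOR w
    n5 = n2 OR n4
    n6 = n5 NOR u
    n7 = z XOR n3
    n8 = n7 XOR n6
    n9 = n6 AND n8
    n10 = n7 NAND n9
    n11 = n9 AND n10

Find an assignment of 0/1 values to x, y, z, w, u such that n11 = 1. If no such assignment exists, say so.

n11 = n9 AND n10 must be 1, so both n9 = 1 and n10 = 1.
n9 = n6 AND n8 must be 1, so both n6 = 1 and n8 = 1.
Check with x=0, y=0, z=1, w=0, u=0:
n1 = NOT y = NOT 0 = 1
n2 = x AND n1 = 0 AND 1 = 0
n3 = n2 OR n1 = 0 OR 1 = 1
n4 = n3 NOR w = 1 NOR 0 = 0
n5 = n2 OR n4 = 0 OR 0 = 0
n6 = n5 NOR u = 0 NOR 0 = 1
n7 = z XOR n3 = 1 XOR 1 = 0
n8 = n7 XOR n6 = 0 XOR 1 = 1
n9 = n6 AND n8 = 1 AND 1 = 1
n10 = n7 NAND n9 = 0 NAND 1 = 1
n11 = n9 AND n10 = 1 AND 1 = 1
So n11 = 1 as required.

x=0, y=0, z=1, w=0, u=0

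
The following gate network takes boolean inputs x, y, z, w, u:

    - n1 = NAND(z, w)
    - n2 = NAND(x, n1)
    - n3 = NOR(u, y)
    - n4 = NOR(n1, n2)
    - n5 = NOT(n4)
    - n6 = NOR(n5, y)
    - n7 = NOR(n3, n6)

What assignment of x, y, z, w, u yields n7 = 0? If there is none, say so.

x=0, y=0, z=1, w=1, u=0

n7 = NOR(n3, n6) must be 0, so at least one of n3, n6 is 1.
Check with x=0, y=0, z=1, w=1, u=0:
n1 = NAND(z, w) = NAND(1, 1) = 0
n2 = NAND(x, n1) = NAND(0, 0) = 1
n3 = NOR(u, y) = NOR(0, 0) = 1
n4 = NOR(n1, n2) = NOR(0, 1) = 0
n5 = NOT(n4) = NOT 0 = 1
n6 = NOR(n5, y) = NOR(1, 0) = 0
n7 = NOR(n3, n6) = NOR(1, 0) = 0
So n7 = 0 as required.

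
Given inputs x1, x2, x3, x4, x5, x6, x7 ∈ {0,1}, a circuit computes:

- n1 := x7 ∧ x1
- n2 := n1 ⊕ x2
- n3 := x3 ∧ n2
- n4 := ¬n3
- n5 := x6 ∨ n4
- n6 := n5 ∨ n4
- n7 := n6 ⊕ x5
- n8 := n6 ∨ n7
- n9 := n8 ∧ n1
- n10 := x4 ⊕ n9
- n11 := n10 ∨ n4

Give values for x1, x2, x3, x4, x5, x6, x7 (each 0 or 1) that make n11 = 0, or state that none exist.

n11 = n10 ∨ n4 must be 0, so both n10 = 0 and n4 = 0.
Check with x1=0, x2=1, x3=1, x4=0, x5=0, x6=1, x7=0:
n1 = x7 ∧ x1 = 0 ∧ 0 = 0
n2 = n1 ⊕ x2 = 0 ⊕ 1 = 1
n3 = x3 ∧ n2 = 1 ∧ 1 = 1
n4 = ¬n3 = ¬1 = 0
n5 = x6 ∨ n4 = 1 ∨ 0 = 1
n6 = n5 ∨ n4 = 1 ∨ 0 = 1
n7 = n6 ⊕ x5 = 1 ⊕ 0 = 1
n8 = n6 ∨ n7 = 1 ∨ 1 = 1
n9 = n8 ∧ n1 = 1 ∧ 0 = 0
n10 = x4 ⊕ n9 = 0 ⊕ 0 = 0
n11 = n10 ∨ n4 = 0 ∨ 0 = 0
So n11 = 0 as required.

x1=0, x2=1, x3=1, x4=0, x5=0, x6=1, x7=0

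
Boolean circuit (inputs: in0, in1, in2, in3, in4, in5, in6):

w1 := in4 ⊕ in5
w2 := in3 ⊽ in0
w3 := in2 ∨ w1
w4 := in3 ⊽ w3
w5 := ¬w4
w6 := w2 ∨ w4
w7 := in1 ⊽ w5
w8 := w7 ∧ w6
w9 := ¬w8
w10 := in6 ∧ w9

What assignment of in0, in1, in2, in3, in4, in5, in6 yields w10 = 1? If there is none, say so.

in0=0, in1=1, in2=1, in3=0, in4=1, in5=0, in6=1

w10 = in6 ∧ w9 must be 1, so both in6 = 1 and w9 = 1.
w9 = ¬w8 must be 1, so w8 = 0.
Check with in0=0, in1=1, in2=1, in3=0, in4=1, in5=0, in6=1:
w1 = in4 ⊕ in5 = 1 ⊕ 0 = 1
w2 = in3 ⊽ in0 = 0 ⊽ 0 = 1
w3 = in2 ∨ w1 = 1 ∨ 1 = 1
w4 = in3 ⊽ w3 = 0 ⊽ 1 = 0
w5 = ¬w4 = ¬0 = 1
w6 = w2 ∨ w4 = 1 ∨ 0 = 1
w7 = in1 ⊽ w5 = 1 ⊽ 1 = 0
w8 = w7 ∧ w6 = 0 ∧ 1 = 0
w9 = ¬w8 = ¬0 = 1
w10 = in6 ∧ w9 = 1 ∧ 1 = 1
So w10 = 1 as required.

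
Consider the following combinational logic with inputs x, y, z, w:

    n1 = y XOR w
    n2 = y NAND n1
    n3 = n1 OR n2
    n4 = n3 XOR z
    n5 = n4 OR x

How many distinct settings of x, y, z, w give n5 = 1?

n5 = n4 OR x must be 1, so at least one of n4, x is 1.
Enumerating the 16 input combinations, 12 give n5 = 1 and 4 give n5 = 0.

12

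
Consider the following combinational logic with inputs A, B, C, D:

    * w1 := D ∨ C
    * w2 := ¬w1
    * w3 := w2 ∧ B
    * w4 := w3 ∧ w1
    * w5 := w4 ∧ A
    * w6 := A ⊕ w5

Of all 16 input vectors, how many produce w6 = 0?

w6 = A ⊕ w5 must be 0, so A and w5 are equal.
Enumerating the 16 input combinations, 8 give w6 = 0 and 8 give w6 = 1.

8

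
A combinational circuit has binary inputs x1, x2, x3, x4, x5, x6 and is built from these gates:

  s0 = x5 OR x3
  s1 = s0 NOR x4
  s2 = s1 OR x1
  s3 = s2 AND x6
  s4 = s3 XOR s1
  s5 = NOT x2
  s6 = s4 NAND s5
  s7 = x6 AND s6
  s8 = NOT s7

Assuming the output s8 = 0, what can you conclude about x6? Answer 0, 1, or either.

1

s8 = NOT s7 must be 0, so s7 = 1.
s7 = x6 AND s6 must be 1, so both x6 = 1 and s6 = 1.
s6 = s4 NAND s5 must be 1, so at least one of s4, s5 is 0.
Every assignment with s8 = 0 has x6 = 1; there are 25 such assignment(s).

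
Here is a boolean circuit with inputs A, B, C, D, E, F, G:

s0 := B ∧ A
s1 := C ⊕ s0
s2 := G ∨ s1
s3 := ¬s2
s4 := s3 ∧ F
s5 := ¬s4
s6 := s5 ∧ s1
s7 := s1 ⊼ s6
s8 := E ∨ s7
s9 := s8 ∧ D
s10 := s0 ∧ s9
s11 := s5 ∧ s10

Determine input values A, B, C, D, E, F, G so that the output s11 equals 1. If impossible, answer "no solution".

s11 = s5 ∧ s10 must be 1, so both s5 = 1 and s10 = 1.
s5 = ¬s4 must be 1, so s4 = 0.
s10 = s0 ∧ s9 must be 1, so both s0 = 1 and s9 = 1.
Check with A=1, B=1, C=1, D=1, E=1, F=1, G=1:
s0 = B ∧ A = 1 ∧ 1 = 1
s1 = C ⊕ s0 = 1 ⊕ 1 = 0
s2 = G ∨ s1 = 1 ∨ 0 = 1
s3 = ¬s2 = ¬1 = 0
s4 = s3 ∧ F = 0 ∧ 1 = 0
s5 = ¬s4 = ¬0 = 1
s6 = s5 ∧ s1 = 1 ∧ 0 = 0
s7 = s1 ⊼ s6 = 0 ⊼ 0 = 1
s8 = E ∨ s7 = 1 ∨ 1 = 1
s9 = s8 ∧ D = 1 ∧ 1 = 1
s10 = s0 ∧ s9 = 1 ∧ 1 = 1
s11 = s5 ∧ s10 = 1 ∧ 1 = 1
So s11 = 1 as required.

A=1, B=1, C=1, D=1, E=1, F=1, G=1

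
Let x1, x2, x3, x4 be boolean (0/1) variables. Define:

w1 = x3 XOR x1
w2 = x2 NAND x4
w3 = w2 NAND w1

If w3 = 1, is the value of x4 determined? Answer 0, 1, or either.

Both values of x4 occur among assignments with w3 = 1:
  x4=0: x1=0, x2=0, x3=0, x4=0
  x4=1: x1=0, x2=0, x3=0, x4=1

either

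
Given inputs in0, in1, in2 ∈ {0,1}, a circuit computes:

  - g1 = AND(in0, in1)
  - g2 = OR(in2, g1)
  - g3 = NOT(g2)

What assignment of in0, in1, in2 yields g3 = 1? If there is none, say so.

g3 = NOT(g2) must be 1, so g2 = 0.
g2 = OR(in2, g1) must be 0, so both in2 = 0 and g1 = 0.
Check with in0=0 in1=1 in2=0:
g1 = AND(in0, in1) = AND(0, 1) = 0
g2 = OR(in2, g1) = OR(0, 0) = 0
g3 = NOT(g2) = NOT 0 = 1
So g3 = 1 as required.

in0=0 in1=1 in2=0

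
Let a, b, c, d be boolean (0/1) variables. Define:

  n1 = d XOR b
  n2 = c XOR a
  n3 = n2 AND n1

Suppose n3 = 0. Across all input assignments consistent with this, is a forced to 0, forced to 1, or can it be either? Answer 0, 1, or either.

Both values of a occur among assignments with n3 = 0:
  a=0: a=0, b=0, c=0, d=0
  a=1: a=1, b=0, c=0, d=0

either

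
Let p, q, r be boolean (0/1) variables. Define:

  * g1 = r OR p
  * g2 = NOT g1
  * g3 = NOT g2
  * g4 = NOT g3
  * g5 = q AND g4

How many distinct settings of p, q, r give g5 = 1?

g5 = q AND g4 must be 1, so both q = 1 and g4 = 1.
g4 = NOT g3 must be 1, so g3 = 0.
g3 = NOT g2 must be 0, so g2 = 1.
Satisfying assignments:
  p=0, q=1, r=0

1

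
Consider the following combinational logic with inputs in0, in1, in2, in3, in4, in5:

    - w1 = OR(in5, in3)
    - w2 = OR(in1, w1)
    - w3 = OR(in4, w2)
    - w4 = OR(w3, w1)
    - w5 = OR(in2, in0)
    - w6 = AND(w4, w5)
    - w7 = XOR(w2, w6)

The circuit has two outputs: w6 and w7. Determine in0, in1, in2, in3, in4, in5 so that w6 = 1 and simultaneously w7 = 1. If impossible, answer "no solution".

in0=0, in1=0, in2=1, in3=0, in4=1, in5=0

Check with in0=0, in1=0, in2=1, in3=0, in4=1, in5=0:
w1 = OR(in5, in3) = OR(0, 0) = 0
w2 = OR(in1, w1) = OR(0, 0) = 0
w3 = OR(in4, w2) = OR(1, 0) = 1
w4 = OR(w3, w1) = OR(1, 0) = 1
w5 = OR(in2, in0) = OR(1, 0) = 1
w6 = AND(w4, w5) = AND(1, 1) = 1
w7 = XOR(w2, w6) = XOR(0, 1) = 1
So w6 = 1 and w7 = 1.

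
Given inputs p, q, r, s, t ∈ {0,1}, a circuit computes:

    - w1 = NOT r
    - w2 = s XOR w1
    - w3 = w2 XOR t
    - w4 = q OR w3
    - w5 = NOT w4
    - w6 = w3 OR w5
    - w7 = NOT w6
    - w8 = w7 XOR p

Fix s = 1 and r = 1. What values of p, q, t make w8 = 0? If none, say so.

p=0 q=1 t=0

Check with s = 1 and r = 1 and p=0, q=1, t=0:
w1 = NOT r = NOT 1 = 0
w2 = s XOR w1 = 1 XOR 0 = 1
w3 = w2 XOR t = 1 XOR 0 = 1
w4 = q OR w3 = 1 OR 1 = 1
w5 = NOT w4 = NOT 1 = 0
w6 = w3 OR w5 = 1 OR 0 = 1
w7 = NOT w6 = NOT 1 = 0
w8 = w7 XOR p = 0 XOR 0 = 0
So w8 = 0.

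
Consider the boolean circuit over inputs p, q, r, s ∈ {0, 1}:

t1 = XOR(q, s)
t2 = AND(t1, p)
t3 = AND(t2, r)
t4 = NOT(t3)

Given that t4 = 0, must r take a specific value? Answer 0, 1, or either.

1

t4 = NOT(t3) must be 0, so t3 = 1.
Every assignment with t4 = 0 has r = 1; there are 2 such assignment(s).
  p=1, q=0, r=1, s=1
  p=1, q=1, r=1, s=0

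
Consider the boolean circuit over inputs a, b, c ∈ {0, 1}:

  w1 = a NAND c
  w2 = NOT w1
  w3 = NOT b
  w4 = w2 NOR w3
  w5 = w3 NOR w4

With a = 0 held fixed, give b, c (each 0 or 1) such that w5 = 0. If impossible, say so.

Check with a = 0 and b=1, c=0:
w1 = a NAND c = 0 NAND 0 = 1
w2 = NOT w1 = NOT 1 = 0
w3 = NOT b = NOT 1 = 0
w4 = w2 NOR w3 = 0 NOR 0 = 1
w5 = w3 NOR w4 = 0 NOR 1 = 0
So w5 = 0.

b=1, c=0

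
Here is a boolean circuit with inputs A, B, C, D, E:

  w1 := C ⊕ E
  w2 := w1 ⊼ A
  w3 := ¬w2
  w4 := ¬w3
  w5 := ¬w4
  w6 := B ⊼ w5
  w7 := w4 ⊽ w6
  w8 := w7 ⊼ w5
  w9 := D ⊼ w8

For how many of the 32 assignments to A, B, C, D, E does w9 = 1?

w9 = D ⊼ w8 must be 1, so at least one of D, w8 is 0.
Enumerating the 32 input combinations, 18 give w9 = 1 and 14 give w9 = 0.

18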